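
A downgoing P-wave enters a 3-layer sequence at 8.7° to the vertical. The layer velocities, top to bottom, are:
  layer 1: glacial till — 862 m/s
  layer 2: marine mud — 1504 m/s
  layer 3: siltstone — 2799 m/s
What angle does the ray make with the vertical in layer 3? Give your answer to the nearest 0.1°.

Ray parameter p = sin 8.7° / 862 = 1.7548e-04 s/m.
sin θ_3 = p·V_3 = 1.7548e-04 × 2799 = 0.4912.
θ_3 = arcsin 0.4912 = 29.42°.

29.4°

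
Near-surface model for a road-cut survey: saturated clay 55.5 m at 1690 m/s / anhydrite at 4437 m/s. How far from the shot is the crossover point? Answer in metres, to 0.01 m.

x_cross = 2h·√((V₂+V₁)/(V₂−V₁)).
(V₂+V₁)/(V₂−V₁) = (4437+1690)/(4437−1690) = 2.2304; √ = 1.4935.
x_cross = 2·55.5·1.4935 = 165.77 m.

165.77 m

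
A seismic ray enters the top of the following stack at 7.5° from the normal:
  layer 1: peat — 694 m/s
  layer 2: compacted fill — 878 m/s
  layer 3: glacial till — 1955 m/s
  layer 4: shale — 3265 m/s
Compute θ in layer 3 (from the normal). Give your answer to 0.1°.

21.6°

Ray parameter p = sin 7.5° / 694 = 1.8808e-04 s/m.
sin θ_3 = p·V_3 = 1.8808e-04 × 1955 = 0.3677.
θ_3 = 21.57° from the vertical.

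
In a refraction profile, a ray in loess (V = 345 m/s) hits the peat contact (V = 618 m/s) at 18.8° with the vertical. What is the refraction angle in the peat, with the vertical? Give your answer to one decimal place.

Snell's law: sin θ₂ = (V₂/V₁)·sin θ₁ = (618/345)·sin 18.8° = 0.5773.
θ₂ = arcsin 0.5773 = 35.26° from the normal.

35.3°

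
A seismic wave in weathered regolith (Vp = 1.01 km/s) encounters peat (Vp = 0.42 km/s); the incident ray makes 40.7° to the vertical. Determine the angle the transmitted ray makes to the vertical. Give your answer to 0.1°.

Snell's law: sin θ₂ = (V₂/V₁)·sin θ₁ = (0.42/1.01)·sin 40.7° = 0.2712.
θ₂ = arcsin 0.2712 = 15.73° from the normal.

15.7°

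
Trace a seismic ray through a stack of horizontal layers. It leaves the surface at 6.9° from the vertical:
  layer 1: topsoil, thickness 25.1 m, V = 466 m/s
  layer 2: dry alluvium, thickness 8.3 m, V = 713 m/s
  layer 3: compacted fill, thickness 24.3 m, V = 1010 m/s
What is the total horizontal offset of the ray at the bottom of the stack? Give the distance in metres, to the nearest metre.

Apply Snell's law at each interface; in layer i the horizontal offset is hᵢ·tan θᵢ.
Layer 1: θ = 6.90°; offset = 25.1·tan 6.90° = 3.037 m.
Layer 2: sin θ = 713·sin 6.9°/466 = 0.1838, θ = 10.59°; offset = 8.3·tan 10.59° = 1.552 m.
Layer 3: sin θ = 1010·sin 6.9°/466 = 0.2604, θ = 15.09°; offset = 24.3·tan 15.09° = 6.553 m.
Σ offsets = 11.143 m.

11 m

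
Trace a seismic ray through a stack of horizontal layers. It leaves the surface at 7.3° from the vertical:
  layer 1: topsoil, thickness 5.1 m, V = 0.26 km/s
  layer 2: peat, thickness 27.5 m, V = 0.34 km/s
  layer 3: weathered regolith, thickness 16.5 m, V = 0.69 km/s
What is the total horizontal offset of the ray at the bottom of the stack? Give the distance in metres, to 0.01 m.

Ray parameter p = sin 7.3° / 0.26 km/s = 4.8871e-01 s/km.
Layer 1: θ = 7.30°; offset = 5.1·tan 7.30° = 0.6533 m.
Layer 2: sin θ = p·0.34 = 0.1662 → θ = 9.56°; offset = 27.5·tan 9.56° = 4.6339 m.
Layer 3: sin θ = p·0.69 = 0.3372 → θ = 19.71°; offset = 16.5·tan 19.71° = 5.9101 m.
Summing the layer offsets gives 11.1973 m.

11.20 m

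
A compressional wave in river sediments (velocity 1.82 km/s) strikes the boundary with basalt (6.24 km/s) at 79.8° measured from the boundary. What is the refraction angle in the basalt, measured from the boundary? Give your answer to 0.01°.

Angle from the normal: 90° − 79.8° = 10.2°.
sin θ₁/V₁ = sin θ₂/V₂ ⇒ sin θ₂ = 6.24·sin 10.2°/1.82 = 6.24·0.1771/1.82 = 0.6071.
θ₂ = arcsin 0.6071 = 37.38° from the normal.
From the interface: 90° − 37.38° = 52.62°.

52.62°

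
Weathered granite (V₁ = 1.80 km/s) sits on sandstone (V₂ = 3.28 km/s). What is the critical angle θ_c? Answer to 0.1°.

At critical incidence the refracted ray runs along the interface (θ₂ = 90°), so sin θ_c = V₁/V₂.
θ_c = arcsin(1.80/3.28) = arcsin 0.5488 = 33.28°.

33.3°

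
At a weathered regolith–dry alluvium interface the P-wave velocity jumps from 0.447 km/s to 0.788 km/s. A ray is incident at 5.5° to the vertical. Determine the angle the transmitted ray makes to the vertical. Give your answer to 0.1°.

9.7°

Snell's law: sin θ₂ = (V₂/V₁)·sin θ₁ = (0.788/0.447)·sin 5.5° = 0.1690.
θ₂ = sin⁻¹(0.1690) = 9.73° (from vertical).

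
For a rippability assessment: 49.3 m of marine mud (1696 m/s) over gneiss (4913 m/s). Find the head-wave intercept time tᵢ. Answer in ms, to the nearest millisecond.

tᵢ = 2h·√(V₂²−V₁²)/(V₁V₂).
√(V₂²−V₁²) = √(4913²−1696²) = 4611.0 m/s.
tᵢ = 2·49.3·4611.0/(1696·4913) = 0.05456 s.

55 ms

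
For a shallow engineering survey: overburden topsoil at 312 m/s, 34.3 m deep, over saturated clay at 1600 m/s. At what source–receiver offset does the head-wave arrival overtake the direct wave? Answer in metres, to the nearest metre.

84 m

θ_c = arcsin(312/1600) = 11.24°, so cos θ_c = 0.9808 and tᵢ = 2h cos θ_c/V₁ = 0.2157 s.
At crossover x/V₁ = x/V₂ + tᵢ ⇒ x = tᵢ/(1/V₁ − 1/V₂) = 0.21565/(3.2051e-03 − 6.2500e-04) = 83.58 m.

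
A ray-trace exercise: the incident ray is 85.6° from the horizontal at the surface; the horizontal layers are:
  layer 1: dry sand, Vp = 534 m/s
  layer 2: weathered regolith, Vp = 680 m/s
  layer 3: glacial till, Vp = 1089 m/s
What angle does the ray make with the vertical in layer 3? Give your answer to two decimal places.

9.00°

From the normal: θ₁ = 90° − 85.6° = 4.4°.
Ray parameter p = sin 4.4° / 534 = 1.4367e-04 s/m.
sin θ_3 = p·V_3 = 1.4367e-04 × 1089 = 0.1565.
θ_3 = arcsin 0.1565 = 9.00°.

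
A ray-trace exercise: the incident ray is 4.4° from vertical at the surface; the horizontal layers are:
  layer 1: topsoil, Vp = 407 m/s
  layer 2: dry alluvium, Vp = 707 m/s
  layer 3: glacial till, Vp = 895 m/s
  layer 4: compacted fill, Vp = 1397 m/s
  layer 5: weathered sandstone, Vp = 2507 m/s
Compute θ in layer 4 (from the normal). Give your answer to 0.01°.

Snell's law across each interface conserves sin θ / V, so sin θ_4 = V_4·sin θ₁/V₁.
sin θ_4 = 1397 × sin 4.4° / 407 = 0.2633.
θ_4 = 15.27° from the vertical.

15.27°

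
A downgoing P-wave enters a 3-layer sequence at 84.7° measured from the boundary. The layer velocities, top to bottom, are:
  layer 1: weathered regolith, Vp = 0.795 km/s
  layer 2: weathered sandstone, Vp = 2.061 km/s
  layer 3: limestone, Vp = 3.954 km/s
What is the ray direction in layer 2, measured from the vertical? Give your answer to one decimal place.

From the normal: θ₁ = 90° − 84.7° = 5.3°.
Snell's law across each interface conserves sin θ / V, so sin θ_2 = V_2·sin θ₁/V₁.
sin θ_2 = 2.061 × sin 5.3° / 0.795 = 0.2395.
θ_2 = arcsin 0.2395 = 13.86°.

13.9°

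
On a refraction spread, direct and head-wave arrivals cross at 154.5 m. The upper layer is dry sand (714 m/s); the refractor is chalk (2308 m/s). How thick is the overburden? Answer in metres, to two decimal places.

x_cross = 2h·√((V₂+V₁)/(V₂−V₁)) → h = x_cross / (2·√((V₂+V₁)/(V₂−V₁))).
√((V₂+V₁)/(V₂−V₁)) = √((2308+714)/(2308−714)) = 1.3769.
h = 154.5 / (2·1.3769) = 56.10 m.

56.10 m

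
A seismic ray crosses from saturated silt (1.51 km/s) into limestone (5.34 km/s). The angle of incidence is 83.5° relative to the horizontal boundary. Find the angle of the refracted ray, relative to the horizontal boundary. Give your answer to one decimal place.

66.4°

Convert to the normal: θ₁ = 90° − 83.5° = 6.5°.
Snell's law: sin θ₂ = (V₂/V₁)·sin θ₁ = (5.34/1.51)·sin 6.5° = 0.4003.
θ₂ = sin⁻¹(0.4003) = 23.60° (from vertical).
From the interface: 90° − 23.60° = 66.40°.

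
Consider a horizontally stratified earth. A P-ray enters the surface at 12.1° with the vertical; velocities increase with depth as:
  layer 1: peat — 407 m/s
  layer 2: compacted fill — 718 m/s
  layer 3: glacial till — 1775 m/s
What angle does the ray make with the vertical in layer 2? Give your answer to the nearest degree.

22°

Snell's law across each interface conserves sin θ / V, so sin θ_2 = V_2·sin θ₁/V₁.
sin θ_2 = 718 × sin 12.1° / 407 = 0.3698.
θ_2 = arcsin 0.3698 = 21.70°.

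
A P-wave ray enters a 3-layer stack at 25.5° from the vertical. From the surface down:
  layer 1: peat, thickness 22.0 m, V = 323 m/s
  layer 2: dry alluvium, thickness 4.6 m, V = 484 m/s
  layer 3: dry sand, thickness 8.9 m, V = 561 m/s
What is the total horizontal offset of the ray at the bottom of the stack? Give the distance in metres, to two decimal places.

Ray parameter p = sin 25.5° / 323 m/s = 1.3329e-03 s/m.
Layer 1: θ = 25.50°; offset = 22.0·tan 25.50° = 10.4935 m.
Layer 2: sin θ = p·484 = 0.6451 → θ = 40.17°; offset = 4.6·tan 40.17° = 3.8836 m.
Layer 3: sin θ = p·561 = 0.7477 → θ = 48.39°; offset = 8.9·tan 48.39° = 10.0222 m.
Summing the layer offsets gives 24.3993 m.

24.40 m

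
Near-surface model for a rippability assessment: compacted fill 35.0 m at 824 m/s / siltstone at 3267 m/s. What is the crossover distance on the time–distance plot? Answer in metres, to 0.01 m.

90.58 m

x_cross = 2h·√((V₂+V₁)/(V₂−V₁)).
(V₂+V₁)/(V₂−V₁) = (3267+824)/(3267−824) = 1.6746; √ = 1.2941.
x_cross = 2·35.0·1.2941 = 90.58 m.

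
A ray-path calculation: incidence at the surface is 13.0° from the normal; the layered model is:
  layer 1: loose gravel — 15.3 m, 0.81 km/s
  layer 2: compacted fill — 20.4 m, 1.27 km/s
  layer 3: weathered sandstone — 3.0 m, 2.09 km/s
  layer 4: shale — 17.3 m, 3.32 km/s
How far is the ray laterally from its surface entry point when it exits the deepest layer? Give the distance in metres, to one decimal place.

Apply Snell's law at each interface; in layer i the horizontal offset is hᵢ·tan θᵢ.
Layer 1: θ = 13.00°; offset = 15.3·tan 13.00° = 3.532 m.
Layer 2: sin θ = 1.27·sin 13.0°/0.81 = 0.3527, θ = 20.65°; offset = 20.4·tan 20.65° = 7.689 m.
Layer 3: sin θ = 2.09·sin 13.0°/0.81 = 0.5804, θ = 35.48°; offset = 3.0·tan 35.48° = 2.138 m.
Layer 4: sin θ = 3.32·sin 13.0°/0.81 = 0.9220, θ = 67.22°; offset = 17.3·tan 67.22° = 41.202 m.
Summing the layer offsets gives 54.562 m.

54.6 m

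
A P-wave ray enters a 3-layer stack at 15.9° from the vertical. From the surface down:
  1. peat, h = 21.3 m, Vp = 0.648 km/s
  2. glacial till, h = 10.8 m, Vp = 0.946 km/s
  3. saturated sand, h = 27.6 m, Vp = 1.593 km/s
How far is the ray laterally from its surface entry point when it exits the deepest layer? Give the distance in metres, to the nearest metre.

p = sin θ₁/V₁ = sin 15.9°/0.648 = 4.2278e-01 s/km is conserved through the stack.
Layer 1: θ = 15.90°; offset = 21.3·tan 15.90° = 6.067 m.
Layer 2: sin θ = p·0.946 = 0.3999 → θ = 23.57°; offset = 10.8·tan 23.57° = 4.713 m.
Layer 3: sin θ = p·1.593 = 0.6735 → θ = 42.34°; offset = 27.6·tan 42.34° = 25.146 m.
Σ offsets = 35.926 m.

36 m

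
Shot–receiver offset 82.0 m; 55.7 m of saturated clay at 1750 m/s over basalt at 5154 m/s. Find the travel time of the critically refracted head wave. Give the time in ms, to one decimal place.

t = x/V₂ + 2h·√(V₂²−V₁²)/(V₁V₂).
√(V₂²−V₁²) = √(5154²−1750²) = 4847.8 m/s; delay term = 2·55.7·4847.8/(1750·5154) = 0.05988 s.
t = 82.0/5154 + 0.05988 = 0.07579 s.

75.8 ms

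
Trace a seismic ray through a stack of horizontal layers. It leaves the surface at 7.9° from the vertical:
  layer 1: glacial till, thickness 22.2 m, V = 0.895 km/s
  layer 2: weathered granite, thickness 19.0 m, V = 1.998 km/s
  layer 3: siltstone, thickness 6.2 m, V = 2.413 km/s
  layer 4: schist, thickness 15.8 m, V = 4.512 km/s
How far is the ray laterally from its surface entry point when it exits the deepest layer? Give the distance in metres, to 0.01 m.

Ray parameter p = sin 7.9° / 0.895 km/s = 1.5357e-01 s/km.
Layer 1: θ = 7.90°; offset = 22.2·tan 7.90° = 3.0805 m.
Layer 2: sin θ = p·1.998 = 0.3068 → θ = 17.87°; offset = 19.0·tan 17.87° = 6.1253 m.
Layer 3: sin θ = p·2.413 = 0.3706 → θ = 21.75°; offset = 6.2·tan 21.75° = 2.4736 m.
Layer 4: sin θ = p·4.512 = 0.6929 → θ = 43.86°; offset = 15.8·tan 43.86° = 15.1837 m.
Total horizontal offset = 26.8631 m.

26.86 m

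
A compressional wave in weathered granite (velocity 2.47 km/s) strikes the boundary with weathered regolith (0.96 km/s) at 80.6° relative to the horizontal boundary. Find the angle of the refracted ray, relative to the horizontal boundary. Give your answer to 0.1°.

Angle from the normal: 90° − 80.6° = 9.4°.
sin θ₁/V₁ = sin θ₂/V₂ ⇒ sin θ₂ = 0.96·sin 9.4°/2.47 = 0.96·0.1633/2.47 = 0.0635.
θ₂ = arcsin 0.0635 = 3.64° from the normal.
From the interface: 90° − 3.64° = 86.36°.

86.4°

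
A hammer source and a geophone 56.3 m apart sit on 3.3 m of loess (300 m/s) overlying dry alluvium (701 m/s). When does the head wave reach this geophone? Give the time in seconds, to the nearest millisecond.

0.100 s

t = x/V₂ + 2h·√(V₂²−V₁²)/(V₁V₂).
√(V₂²−V₁²) = √(701²−300²) = 633.6 m/s; delay term = 2·3.3·633.6/(300·701) = 0.01988 s.
t = 56.3/701 + 0.01988 = 0.10020 s.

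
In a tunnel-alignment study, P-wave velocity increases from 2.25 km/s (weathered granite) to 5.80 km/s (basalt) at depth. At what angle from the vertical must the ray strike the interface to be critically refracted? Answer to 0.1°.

At critical incidence the refracted ray runs along the interface (θ₂ = 90°), so sin θ_c = V₁/V₂.
θ_c = arcsin(2.25/5.80) = arcsin 0.3879 = 22.83°.

22.8°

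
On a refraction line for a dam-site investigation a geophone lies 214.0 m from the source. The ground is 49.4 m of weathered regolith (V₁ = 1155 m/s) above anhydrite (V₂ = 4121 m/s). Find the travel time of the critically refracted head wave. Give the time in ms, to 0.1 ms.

θ_c = arcsin(V₁/V₂) = arcsin(1155/4121) = 16.28°, cos θ_c = 0.9599.
Intercept time tᵢ = 2h cos θ_c / V₁ = 2·49.4·0.9599/1155 = 0.08211 s.
t = x/V₂ + tᵢ = 214.0/4121 + 0.08211 = 0.13404 s.

134.0 ms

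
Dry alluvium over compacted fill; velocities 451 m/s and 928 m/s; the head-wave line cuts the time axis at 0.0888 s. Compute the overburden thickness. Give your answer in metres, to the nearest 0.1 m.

h = tᵢ·V₁·V₂ / (2·√(V₂²−V₁²)).
√(V₂²−V₁²) = √(928² − 451²) = 811.0 m/s.
h = 0.0888 s × 451 × 928 / (2 × 811.0) = 22.91 m.

22.9 m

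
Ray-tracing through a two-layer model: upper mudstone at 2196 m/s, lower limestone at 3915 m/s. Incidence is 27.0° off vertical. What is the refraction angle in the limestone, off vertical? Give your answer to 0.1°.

Snell's law: sin θ₂ = (V₂/V₁)·sin θ₁ = (3915/2196)·sin 27.0° = 0.8094.
θ₂ = sin⁻¹(0.8094) = 54.03° (from vertical).

54.0°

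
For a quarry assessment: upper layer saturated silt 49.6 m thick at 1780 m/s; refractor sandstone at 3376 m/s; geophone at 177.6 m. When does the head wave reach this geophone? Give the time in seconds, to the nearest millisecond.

t = x/V₂ + 2h·√(V₂²−V₁²)/(V₁V₂).
√(V₂²−V₁²) = √(3376²−1780²) = 2868.6 m/s; delay term = 2·49.6·2868.6/(1780·3376) = 0.04735 s.
t = 177.6/3376 + 0.04735 = 0.09996 s.

0.100 s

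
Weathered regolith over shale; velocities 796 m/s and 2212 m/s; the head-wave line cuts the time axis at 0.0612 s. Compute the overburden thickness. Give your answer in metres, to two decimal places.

26.11 m

θ_c = arcsin(796/2212) = 21.09°; cos θ_c = 0.9330.
tᵢ = 2h cos θ_c/V₁ ⇒ h = tᵢ·V₁/(2 cos θ_c) = 0.0612·796/(2·0.9330) = 26.11 m.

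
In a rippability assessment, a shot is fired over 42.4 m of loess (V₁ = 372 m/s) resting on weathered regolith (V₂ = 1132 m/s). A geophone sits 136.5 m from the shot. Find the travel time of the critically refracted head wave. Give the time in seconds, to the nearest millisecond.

0.336 s

t = x/V₂ + 2h·√(V₂²−V₁²)/(V₁V₂).
√(V₂²−V₁²) = √(1132²−372²) = 1069.1 m/s; delay term = 2·42.4·1069.1/(372·1132) = 0.21530 s.
t = 136.5/1132 + 0.21530 = 0.33588 s.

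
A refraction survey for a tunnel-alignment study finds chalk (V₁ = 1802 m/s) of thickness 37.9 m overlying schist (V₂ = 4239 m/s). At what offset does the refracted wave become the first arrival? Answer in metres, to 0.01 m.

θ_c = arcsin(1802/4239) = 25.16°, so cos θ_c = 0.9051 and tᵢ = 2h cos θ_c/V₁ = 0.0381 s.
At crossover x/V₁ = x/V₂ + tᵢ ⇒ x = tᵢ/(1/V₁ − 1/V₂) = 0.03807/(5.5494e-04 − 2.3590e-04) = 119.34 m.

119.34 m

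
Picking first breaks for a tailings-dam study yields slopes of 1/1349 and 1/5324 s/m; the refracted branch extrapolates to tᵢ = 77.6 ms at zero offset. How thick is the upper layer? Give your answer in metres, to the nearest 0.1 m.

54.1 m

h = tᵢ·V₁·V₂ / (2·√(V₂²−V₁²)).
√(V₂²−V₁²) = √(5324² − 1349²) = 5150.3 m/s.
h = 0.0776 s × 1349 × 5324 / (2 × 5150.3) = 54.11 m.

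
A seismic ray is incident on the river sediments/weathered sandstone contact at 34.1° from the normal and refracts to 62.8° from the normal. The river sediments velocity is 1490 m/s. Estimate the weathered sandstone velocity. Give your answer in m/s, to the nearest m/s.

sin 34.1° = 0.5606; sin 62.8° = 0.8894.
V₂ = V₁·(sin θ₂/sin θ₁) = 1490·(0.8894/0.5606) = 2363.79 m/s.

2364 m/s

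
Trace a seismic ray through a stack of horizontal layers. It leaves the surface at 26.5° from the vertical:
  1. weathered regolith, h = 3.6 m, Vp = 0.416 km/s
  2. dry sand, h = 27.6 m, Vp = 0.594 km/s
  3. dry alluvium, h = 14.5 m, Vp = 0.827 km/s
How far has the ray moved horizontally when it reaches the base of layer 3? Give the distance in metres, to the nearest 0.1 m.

p = sin θ₁/V₁ = sin 26.5°/0.416 = 1.0726e+00 s/km is conserved through the stack.
Layer 1: θ = 26.50°; offset = 3.6·tan 26.50° = 1.795 m.
Layer 2: sin θ = p·0.594 = 0.6371 → θ = 39.58°; offset = 27.6·tan 39.58° = 22.814 m.
Layer 3: sin θ = p·0.827 = 0.8870 → θ = 62.50°; offset = 14.5·tan 62.50° = 27.857 m.
Σ offsets = 52.467 m.

52.5 m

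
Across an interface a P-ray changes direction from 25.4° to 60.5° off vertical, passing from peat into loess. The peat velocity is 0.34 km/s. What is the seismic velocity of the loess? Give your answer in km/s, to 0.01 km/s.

sin 25.4° = 0.4289; sin 60.5° = 0.8704.
V₂ = V₁·(sin θ₂/sin θ₁) = 0.34·(0.8704/0.4289) = 0.69 km/s.

0.69 km/s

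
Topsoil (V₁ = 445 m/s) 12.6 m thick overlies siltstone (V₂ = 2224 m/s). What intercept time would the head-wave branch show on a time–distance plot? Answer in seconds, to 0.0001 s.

0.0555 s

tᵢ = 2h·√(V₂²−V₁²)/(V₁V₂).
√(V₂²−V₁²) = √(2224²−445²) = 2179.0 m/s.
tᵢ = 2·12.6·2179.0/(445·2224) = 0.05548 s.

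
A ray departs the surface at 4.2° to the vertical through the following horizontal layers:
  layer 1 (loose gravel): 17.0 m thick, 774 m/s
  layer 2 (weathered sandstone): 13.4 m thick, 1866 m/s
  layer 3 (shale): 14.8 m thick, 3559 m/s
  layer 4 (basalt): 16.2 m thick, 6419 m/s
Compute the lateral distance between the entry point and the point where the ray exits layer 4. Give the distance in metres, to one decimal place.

21.3 m

Ray parameter p = sin 4.2° / 774 m/s = 9.4623e-05 s/m.
Layer 1: θ = 4.20°; offset = 17.0·tan 4.20° = 1.248 m.
Layer 2: sin θ = p·1866 = 0.1766 → θ = 10.17°; offset = 13.4·tan 10.17° = 2.404 m.
Layer 3: sin θ = p·3559 = 0.3368 → θ = 19.68°; offset = 14.8·tan 19.68° = 5.293 m.
Layer 4: sin θ = p·6419 = 0.6074 → θ = 37.40°; offset = 16.2·tan 37.40° = 12.386 m.
Σ offsets = 21.332 m.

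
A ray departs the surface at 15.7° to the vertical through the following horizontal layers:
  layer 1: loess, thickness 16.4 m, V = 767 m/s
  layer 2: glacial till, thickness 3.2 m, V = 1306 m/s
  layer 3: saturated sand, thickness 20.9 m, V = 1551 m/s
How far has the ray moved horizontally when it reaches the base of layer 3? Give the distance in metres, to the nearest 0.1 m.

19.9 m

Apply Snell's law at each interface; in layer i the horizontal offset is hᵢ·tan θᵢ.
Layer 1: θ = 15.70°; offset = 16.4·tan 15.70° = 4.610 m.
Layer 2: sin θ = 1306·sin 15.7°/767 = 0.4608, θ = 27.44°; offset = 3.2·tan 27.44° = 1.661 m.
Layer 3: sin θ = 1551·sin 15.7°/767 = 0.5472, θ = 33.18°; offset = 20.9·tan 33.18° = 13.664 m.
Σ offsets = 19.935 m.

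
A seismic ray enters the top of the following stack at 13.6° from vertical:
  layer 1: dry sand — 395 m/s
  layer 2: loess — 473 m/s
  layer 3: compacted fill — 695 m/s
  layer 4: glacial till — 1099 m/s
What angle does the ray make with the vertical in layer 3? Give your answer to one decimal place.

Snell's law across each interface conserves sin θ / V, so sin θ_3 = V_3·sin θ₁/V₁.
sin θ_3 = 695 × sin 13.6° / 395 = 0.4137.
θ_3 = 24.44° from the vertical.

24.4°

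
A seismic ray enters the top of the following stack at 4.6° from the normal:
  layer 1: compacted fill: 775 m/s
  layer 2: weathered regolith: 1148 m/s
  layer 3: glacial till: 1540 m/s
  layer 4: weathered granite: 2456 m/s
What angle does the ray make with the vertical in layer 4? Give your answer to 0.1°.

14.7°

Ray parameter p = sin 4.6° / 775 = 1.0348e-04 s/m.
sin θ_4 = p·V_4 = 1.0348e-04 × 2456 = 0.2542.
θ_4 = 14.72° from the vertical.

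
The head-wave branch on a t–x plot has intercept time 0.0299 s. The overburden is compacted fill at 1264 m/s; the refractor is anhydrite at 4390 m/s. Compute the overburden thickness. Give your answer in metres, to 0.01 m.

19.73 m

h = tᵢ·V₁·V₂ / (2·√(V₂²−V₁²)).
√(V₂²−V₁²) = √(4390² − 1264²) = 4204.1 m/s.
h = 0.0299 s × 1264 × 4390 / (2 × 4204.1) = 19.73 m.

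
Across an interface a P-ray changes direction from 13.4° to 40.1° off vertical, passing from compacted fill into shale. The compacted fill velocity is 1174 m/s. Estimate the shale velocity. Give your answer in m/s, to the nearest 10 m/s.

sin 13.4° = 0.2317; sin 40.1° = 0.6441.
V₂ = V₁·(sin θ₂/sin θ₁) = 1174·(0.6441/0.2317) = 3263.03 m/s.

3260 m/s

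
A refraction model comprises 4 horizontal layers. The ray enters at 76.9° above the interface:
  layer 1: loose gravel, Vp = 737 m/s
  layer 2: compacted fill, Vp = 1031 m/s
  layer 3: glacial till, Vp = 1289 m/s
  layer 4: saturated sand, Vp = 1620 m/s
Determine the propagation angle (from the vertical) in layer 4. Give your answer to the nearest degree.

30°

From the normal: θ₁ = 90° − 76.9° = 13.1°.
Ray parameter p = sin 13.1° / 737 = 3.0753e-04 s/m.
sin θ_4 = p·V_4 = 3.0753e-04 × 1620 = 0.4982.
θ_4 = 29.88° from the vertical.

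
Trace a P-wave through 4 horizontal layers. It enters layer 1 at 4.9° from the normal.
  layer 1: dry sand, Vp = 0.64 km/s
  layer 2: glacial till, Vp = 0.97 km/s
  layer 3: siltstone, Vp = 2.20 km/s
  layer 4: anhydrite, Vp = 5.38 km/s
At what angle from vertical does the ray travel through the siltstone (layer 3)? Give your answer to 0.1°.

Ray parameter p = sin 4.9° / 0.64 = 1.3346e-01 s/km.
sin θ_3 = p·V_3 = 1.3346e-01 × 2.20 = 0.2936.
θ_3 = arcsin 0.2936 = 17.07°.

17.1°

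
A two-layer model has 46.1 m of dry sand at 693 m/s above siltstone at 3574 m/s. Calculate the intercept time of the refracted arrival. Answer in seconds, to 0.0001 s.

tᵢ = 2h·√(V₂²−V₁²)/(V₁V₂).
√(V₂²−V₁²) = √(3574²−693²) = 3506.2 m/s.
tᵢ = 2·46.1·3506.2/(693·3574) = 0.13052 s.

0.1305 s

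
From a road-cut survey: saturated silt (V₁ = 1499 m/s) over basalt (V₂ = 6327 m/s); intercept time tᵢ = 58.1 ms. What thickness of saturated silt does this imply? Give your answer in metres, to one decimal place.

θ_c = arcsin(1499/6327) = 13.70°; cos θ_c = 0.9715.
tᵢ = 2h cos θ_c/V₁ ⇒ h = tᵢ·V₁/(2 cos θ_c) = 0.0581·1499/(2·0.9715) = 44.82 m.

44.8 m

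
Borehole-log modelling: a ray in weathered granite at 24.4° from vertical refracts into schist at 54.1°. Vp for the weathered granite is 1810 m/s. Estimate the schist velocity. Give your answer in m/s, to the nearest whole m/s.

sin 24.4° = 0.4131; sin 54.1° = 0.8100.
V₂ = V₁·(sin θ₂/sin θ₁) = 1810·(0.8100/0.4131) = 3549.16 m/s.

3549 m/s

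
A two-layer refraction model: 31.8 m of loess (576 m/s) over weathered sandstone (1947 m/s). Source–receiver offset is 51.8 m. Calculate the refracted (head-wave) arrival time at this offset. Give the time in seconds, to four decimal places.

t = x/V₂ + 2h·√(V₂²−V₁²)/(V₁V₂).
√(V₂²−V₁²) = √(1947²−576²) = 1859.8 m/s; delay term = 2·31.8·1859.8/(576·1947) = 0.10547 s.
t = 51.8/1947 + 0.10547 = 0.13208 s.

0.1321 s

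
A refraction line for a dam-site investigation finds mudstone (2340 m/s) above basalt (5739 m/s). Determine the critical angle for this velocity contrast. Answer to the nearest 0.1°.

At critical incidence the refracted ray runs along the interface (θ₂ = 90°), so sin θ_c = V₁/V₂.
θ_c = arcsin(2340/5739) = arcsin 0.4077 = 24.06°.

24.1°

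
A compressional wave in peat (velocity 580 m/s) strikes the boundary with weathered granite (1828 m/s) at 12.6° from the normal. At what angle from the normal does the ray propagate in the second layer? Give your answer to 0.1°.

Snell's law: sin θ₂ = (V₂/V₁)·sin θ₁ = (1828/580)·sin 12.6° = 0.6875.
θ₂ = sin⁻¹(0.6875) = 43.43° (from vertical).

43.4°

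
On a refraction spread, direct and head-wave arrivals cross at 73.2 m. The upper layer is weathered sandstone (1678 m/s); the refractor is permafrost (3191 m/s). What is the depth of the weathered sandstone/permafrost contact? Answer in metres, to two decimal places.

20.40 m

x_cross = 2h·√((V₂+V₁)/(V₂−V₁)) → h = x_cross / (2·√((V₂+V₁)/(V₂−V₁))).
√((V₂+V₁)/(V₂−V₁)) = √((3191+1678)/(3191−1678)) = 1.7939.
h = 73.2 / (2·1.7939) = 20.40 m.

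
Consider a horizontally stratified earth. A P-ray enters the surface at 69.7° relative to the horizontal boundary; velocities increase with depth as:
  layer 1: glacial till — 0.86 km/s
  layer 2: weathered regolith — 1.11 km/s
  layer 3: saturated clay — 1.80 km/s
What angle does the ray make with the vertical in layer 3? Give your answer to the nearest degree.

47°

From the normal: θ₁ = 90° − 69.7° = 20.3°.
Snell's law across each interface conserves sin θ / V, so sin θ_3 = V_3·sin θ₁/V₁.
sin θ_3 = 1.80 × sin 20.3° / 0.86 = 0.7261.
θ_3 = arcsin 0.7261 = 46.56°.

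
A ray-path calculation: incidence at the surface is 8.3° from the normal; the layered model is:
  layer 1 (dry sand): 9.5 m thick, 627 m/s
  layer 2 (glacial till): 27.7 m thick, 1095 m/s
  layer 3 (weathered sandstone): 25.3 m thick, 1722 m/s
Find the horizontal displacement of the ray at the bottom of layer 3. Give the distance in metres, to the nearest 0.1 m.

Ray parameter p = sin 8.3° / 627 m/s = 2.3023e-04 s/m.
Layer 1: θ = 8.30°; offset = 9.5·tan 8.30° = 1.386 m.
Layer 2: sin θ = p·1095 = 0.2521 → θ = 14.60°; offset = 27.7·tan 14.60° = 7.216 m.
Layer 3: sin θ = p·1722 = 0.3965 → θ = 23.36°; offset = 25.3·tan 23.36° = 10.926 m.
Σ offsets = 19.528 m.

19.5 m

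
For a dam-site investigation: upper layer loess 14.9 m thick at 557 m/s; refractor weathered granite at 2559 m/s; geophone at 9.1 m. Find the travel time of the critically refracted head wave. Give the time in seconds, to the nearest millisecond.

θ_c = arcsin(V₁/V₂) = arcsin(557/2559) = 12.57°, cos θ_c = 0.9760.
Intercept time tᵢ = 2h cos θ_c / V₁ = 2·14.9·0.9760/557 = 0.05222 s.
t = x/V₂ + tᵢ = 9.1/2559 + 0.05222 = 0.05577 s.

0.056 s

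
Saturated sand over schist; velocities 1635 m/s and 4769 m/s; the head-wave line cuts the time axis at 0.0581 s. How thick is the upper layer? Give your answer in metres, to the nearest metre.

51 m

h = tᵢ·V₁·V₂ / (2·√(V₂²−V₁²)).
√(V₂²−V₁²) = √(4769² − 1635²) = 4480.0 m/s.
h = 0.0581 s × 1635 × 4769 / (2 × 4480.0) = 50.56 m.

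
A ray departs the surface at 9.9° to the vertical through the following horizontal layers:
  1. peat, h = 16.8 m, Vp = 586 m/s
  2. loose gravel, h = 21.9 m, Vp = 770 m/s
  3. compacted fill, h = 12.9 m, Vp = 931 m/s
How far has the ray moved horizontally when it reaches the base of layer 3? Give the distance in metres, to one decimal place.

11.7 m

Apply Snell's law at each interface; in layer i the horizontal offset is hᵢ·tan θᵢ.
Layer 1: θ = 9.90°; offset = 16.8·tan 9.90° = 2.932 m.
Layer 2: sin θ = 770·sin 9.9°/586 = 0.2259, θ = 13.06°; offset = 21.9·tan 13.06° = 5.079 m.
Layer 3: sin θ = 931·sin 9.9°/586 = 0.2732, θ = 15.85°; offset = 12.9·tan 15.85° = 3.663 m.
Summing the layer offsets gives 11.674 m.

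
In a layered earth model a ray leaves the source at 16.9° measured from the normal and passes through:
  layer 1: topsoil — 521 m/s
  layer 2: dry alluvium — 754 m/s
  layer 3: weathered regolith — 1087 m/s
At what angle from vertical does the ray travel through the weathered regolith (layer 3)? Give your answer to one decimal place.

Ray parameter p = sin 16.9° / 521 = 5.5797e-04 s/m.
sin θ_3 = p·V_3 = 5.5797e-04 × 1087 = 0.6065.
θ_3 = arcsin 0.6065 = 37.34°.

37.3°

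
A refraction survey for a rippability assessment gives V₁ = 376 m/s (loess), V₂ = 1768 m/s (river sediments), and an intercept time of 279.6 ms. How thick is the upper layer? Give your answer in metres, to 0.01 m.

53.80 m

θ_c = arcsin(376/1768) = 12.28°; cos θ_c = 0.9771.
tᵢ = 2h cos θ_c/V₁ ⇒ h = tᵢ·V₁/(2 cos θ_c) = 0.2796·376/(2·0.9771) = 53.80 m.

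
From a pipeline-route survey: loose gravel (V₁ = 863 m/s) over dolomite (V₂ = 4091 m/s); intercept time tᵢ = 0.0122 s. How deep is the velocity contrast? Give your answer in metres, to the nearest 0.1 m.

5.4 m

h = tᵢ·V₁·V₂ / (2·√(V₂²−V₁²)).
√(V₂²−V₁²) = √(4091² − 863²) = 3998.9 m/s.
h = 0.0122 s × 863 × 4091 / (2 × 3998.9) = 5.39 m.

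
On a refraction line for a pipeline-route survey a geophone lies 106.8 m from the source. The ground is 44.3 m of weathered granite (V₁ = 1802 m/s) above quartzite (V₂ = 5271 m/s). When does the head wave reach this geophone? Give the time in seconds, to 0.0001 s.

0.0665 s

t = x/V₂ + 2h·√(V₂²−V₁²)/(V₁V₂).
√(V₂²−V₁²) = √(5271²−1802²) = 4953.4 m/s; delay term = 2·44.3·4953.4/(1802·5271) = 0.04621 s.
t = 106.8/5271 + 0.04621 = 0.06647 s.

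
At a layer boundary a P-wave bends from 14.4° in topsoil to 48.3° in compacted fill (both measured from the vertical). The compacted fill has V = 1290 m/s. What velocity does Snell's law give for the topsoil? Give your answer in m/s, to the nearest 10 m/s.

sin 14.4° = 0.2487; sin 48.3° = 0.7466.
V₁ = V₂·(sin θ₁/sin θ₂) = 1290·(0.2487/0.7466) = 429.67 m/s.

430 m/s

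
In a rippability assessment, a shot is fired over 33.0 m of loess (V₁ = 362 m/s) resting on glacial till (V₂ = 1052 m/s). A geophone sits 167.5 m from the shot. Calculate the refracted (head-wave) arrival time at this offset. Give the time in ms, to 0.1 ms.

330.4 ms

t = x/V₂ + 2h·√(V₂²−V₁²)/(V₁V₂).
√(V₂²−V₁²) = √(1052²−362²) = 987.8 m/s; delay term = 2·33.0·987.8/(362·1052) = 0.17119 s.
t = 167.5/1052 + 0.17119 = 0.33041 s.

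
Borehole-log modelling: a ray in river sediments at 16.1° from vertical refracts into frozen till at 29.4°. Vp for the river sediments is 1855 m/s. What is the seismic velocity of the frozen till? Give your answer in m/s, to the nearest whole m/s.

3284 m/s

sin 16.1° = 0.2773; sin 29.4° = 0.4909.
V₂ = V₁·(sin θ₂/sin θ₁) = 1855·(0.4909/0.2773) = 3283.73 m/s.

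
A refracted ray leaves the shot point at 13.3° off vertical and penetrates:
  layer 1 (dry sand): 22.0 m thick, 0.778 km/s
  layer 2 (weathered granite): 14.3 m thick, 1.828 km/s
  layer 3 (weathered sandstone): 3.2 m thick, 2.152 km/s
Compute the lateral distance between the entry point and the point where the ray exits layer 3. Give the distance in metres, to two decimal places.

17.03 m

p = sin θ₁/V₁ = sin 13.3°/0.778 = 2.9569e-01 s/km is conserved through the stack.
Layer 1: θ = 13.30°; offset = 22.0·tan 13.30° = 5.2006 m.
Layer 2: sin θ = p·1.828 = 0.5405 → θ = 32.72°; offset = 14.3·tan 32.72° = 9.1873 m.
Layer 3: sin θ = p·2.152 = 0.6363 → θ = 39.52°; offset = 3.2·tan 39.52° = 2.6397 m.
Total horizontal offset = 17.0276 m.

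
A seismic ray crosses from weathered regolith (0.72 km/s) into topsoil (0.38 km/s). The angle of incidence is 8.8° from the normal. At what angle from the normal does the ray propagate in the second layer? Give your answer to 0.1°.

4.6°

Snell's law: sin θ₂ = (V₂/V₁)·sin θ₁ = (0.38/0.72)·sin 8.8° = 0.0807.
θ₂ = sin⁻¹(0.0807) = 4.63° (from vertical).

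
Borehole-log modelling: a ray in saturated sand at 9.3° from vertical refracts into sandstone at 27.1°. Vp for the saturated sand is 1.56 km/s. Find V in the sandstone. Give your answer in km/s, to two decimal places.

4.40 km/s

Snell's law: sin 9.3°/V₁ = sin 27.1°/V₂.
V₂ = V₁·sin 27.1°/sin 9.3° = 1.56 × 2.8189 = 4.40 km/s.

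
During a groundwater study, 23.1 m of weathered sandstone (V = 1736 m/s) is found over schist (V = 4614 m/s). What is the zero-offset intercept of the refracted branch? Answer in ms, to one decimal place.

24.7 ms

θ_c = arcsin(V₁/V₂) = arcsin(1736/4614) = 22.10°; cos θ_c = 0.9265.
tᵢ = 2h·cos θ_c / V₁ = 2·23.1·0.9265 / 1736 = 0.02466 s.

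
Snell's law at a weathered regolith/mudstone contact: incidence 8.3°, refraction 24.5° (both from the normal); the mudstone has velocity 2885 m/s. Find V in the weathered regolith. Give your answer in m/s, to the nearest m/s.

Snell's law: sin 8.3°/V₁ = sin 24.5°/V₂.
V₁ = V₂·sin 8.3°/sin 24.5° = 2885 × 0.3481 = 1004.28 m/s.

1004 m/s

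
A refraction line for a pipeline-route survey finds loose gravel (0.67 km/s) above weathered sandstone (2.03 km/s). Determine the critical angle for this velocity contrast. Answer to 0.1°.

19.3°

Critical incidence: sin θ_c = V₁/V₂ = 0.67/2.03 = 0.3300.
θ_c = arcsin 0.3300 = 19.27°.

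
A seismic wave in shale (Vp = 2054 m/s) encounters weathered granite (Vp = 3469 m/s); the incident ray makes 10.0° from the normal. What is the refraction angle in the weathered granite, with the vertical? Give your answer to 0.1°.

17.1°

Snell's law: sin θ₂ = (V₂/V₁)·sin θ₁ = (3469/2054)·sin 10.0° = 0.2933.
θ₂ = sin⁻¹(0.2933) = 17.05° (from vertical).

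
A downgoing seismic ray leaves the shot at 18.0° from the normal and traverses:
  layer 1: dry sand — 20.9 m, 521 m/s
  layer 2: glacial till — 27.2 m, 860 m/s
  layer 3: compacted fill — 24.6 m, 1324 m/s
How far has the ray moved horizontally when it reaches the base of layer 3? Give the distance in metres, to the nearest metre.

54 m

Apply Snell's law at each interface; in layer i the horizontal offset is hᵢ·tan θᵢ.
Layer 1: θ = 18.00°; offset = 20.9·tan 18.00° = 6.791 m.
Layer 2: sin θ = 860·sin 18.0°/521 = 0.5101, θ = 30.67°; offset = 27.2·tan 30.67° = 16.131 m.
Layer 3: sin θ = 1324·sin 18.0°/521 = 0.7853, θ = 51.75°; offset = 24.6·tan 51.75° = 31.203 m.
Summing the layer offsets gives 54.124 m.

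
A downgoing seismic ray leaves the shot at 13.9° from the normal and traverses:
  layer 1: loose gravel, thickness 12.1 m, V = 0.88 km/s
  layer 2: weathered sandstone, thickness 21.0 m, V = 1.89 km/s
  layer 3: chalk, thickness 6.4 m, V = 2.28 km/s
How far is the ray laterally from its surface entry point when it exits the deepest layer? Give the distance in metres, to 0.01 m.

Apply Snell's law at each interface; in layer i the horizontal offset is hᵢ·tan θᵢ.
Layer 1: θ = 13.90°; offset = 12.1·tan 13.90° = 2.9944 m.
Layer 2: sin θ = 1.89·sin 13.9°/0.88 = 0.5159, θ = 31.06°; offset = 21.0·tan 31.06° = 12.6483 m.
Layer 3: sin θ = 2.28·sin 13.9°/0.88 = 0.6224, θ = 38.49°; offset = 6.4·tan 38.49° = 5.0894 m.
Σ offsets = 20.7321 m.

20.73 m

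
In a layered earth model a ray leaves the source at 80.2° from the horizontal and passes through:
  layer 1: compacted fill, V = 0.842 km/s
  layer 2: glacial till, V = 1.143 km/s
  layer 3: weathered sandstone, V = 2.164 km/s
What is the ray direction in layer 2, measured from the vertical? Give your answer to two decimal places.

13.36°

From the normal: θ₁ = 90° − 80.2° = 9.8°.
Snell's law across each interface conserves sin θ / V, so sin θ_2 = V_2·sin θ₁/V₁.
sin θ_2 = 1.143 × sin 9.8° / 0.842 = 0.2311.
θ_2 = arcsin 0.2311 = 13.36°.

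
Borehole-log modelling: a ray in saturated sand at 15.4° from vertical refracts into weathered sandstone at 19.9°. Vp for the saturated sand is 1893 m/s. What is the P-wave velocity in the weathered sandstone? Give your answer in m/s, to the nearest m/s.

sin 15.4° = 0.2656; sin 19.9° = 0.3404.
V₂ = V₁·(sin θ₂/sin θ₁) = 1893·(0.3404/0.2656) = 2426.37 m/s.

2426 m/s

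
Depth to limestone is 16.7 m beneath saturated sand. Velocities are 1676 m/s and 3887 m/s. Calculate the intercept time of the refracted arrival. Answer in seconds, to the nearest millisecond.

tᵢ = 2h·√(V₂²−V₁²)/(V₁V₂).
√(V₂²−V₁²) = √(3887²−1676²) = 3507.1 m/s.
tᵢ = 2·16.7·3507.1/(1676·3887) = 0.01798 s.

0.018 s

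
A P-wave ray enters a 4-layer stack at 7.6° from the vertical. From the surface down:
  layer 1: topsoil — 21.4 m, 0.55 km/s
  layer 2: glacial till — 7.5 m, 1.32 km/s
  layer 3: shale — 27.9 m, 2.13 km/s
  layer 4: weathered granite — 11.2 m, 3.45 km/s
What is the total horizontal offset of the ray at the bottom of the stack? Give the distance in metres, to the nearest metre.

Ray parameter p = sin 7.6° / 0.55 km/s = 2.4047e-01 s/km.
Layer 1: θ = 7.60°; offset = 21.4·tan 7.60° = 2.855 m.
Layer 2: sin θ = p·1.32 = 0.3174 → θ = 18.51°; offset = 7.5·tan 18.51° = 2.510 m.
Layer 3: sin θ = p·2.13 = 0.5122 → θ = 30.81°; offset = 27.9·tan 30.81° = 16.638 m.
Layer 4: sin θ = p·3.45 = 0.8296 → θ = 56.06°; offset = 11.2·tan 56.06° = 16.641 m.
Summing the layer offsets gives 38.645 m.

39 m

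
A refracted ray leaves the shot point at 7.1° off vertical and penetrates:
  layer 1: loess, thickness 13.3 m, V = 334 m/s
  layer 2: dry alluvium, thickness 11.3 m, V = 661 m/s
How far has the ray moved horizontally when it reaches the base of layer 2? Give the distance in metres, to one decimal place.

Apply Snell's law at each interface; in layer i the horizontal offset is hᵢ·tan θᵢ.
Layer 1: θ = 7.10°; offset = 13.3·tan 7.10° = 1.657 m.
Layer 2: sin θ = 661·sin 7.1°/334 = 0.2446, θ = 14.16°; offset = 11.3·tan 14.16° = 2.851 m.
Total horizontal offset = 4.507 m.

4.5 m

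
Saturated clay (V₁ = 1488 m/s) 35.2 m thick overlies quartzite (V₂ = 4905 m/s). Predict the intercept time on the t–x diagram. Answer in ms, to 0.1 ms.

θ_c = arcsin(V₁/V₂) = arcsin(1488/4905) = 17.66°; cos θ_c = 0.9529.
tᵢ = 2h·cos θ_c / V₁ = 2·35.2·0.9529 / 1488 = 0.04508 s.

45.1 ms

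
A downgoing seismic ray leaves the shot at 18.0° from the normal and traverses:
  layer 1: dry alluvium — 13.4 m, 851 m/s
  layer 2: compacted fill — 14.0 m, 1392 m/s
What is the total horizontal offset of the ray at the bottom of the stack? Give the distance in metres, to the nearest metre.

13 m

p = sin θ₁/V₁ = sin 18.0°/851 = 3.6312e-04 s/m is conserved through the stack.
Layer 1: θ = 18.00°; offset = 13.4·tan 18.00° = 4.354 m.
Layer 2: sin θ = p·1392 = 0.5055 → θ = 30.36°; offset = 14.0·tan 30.36° = 8.201 m.
Σ offsets = 12.555 m.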